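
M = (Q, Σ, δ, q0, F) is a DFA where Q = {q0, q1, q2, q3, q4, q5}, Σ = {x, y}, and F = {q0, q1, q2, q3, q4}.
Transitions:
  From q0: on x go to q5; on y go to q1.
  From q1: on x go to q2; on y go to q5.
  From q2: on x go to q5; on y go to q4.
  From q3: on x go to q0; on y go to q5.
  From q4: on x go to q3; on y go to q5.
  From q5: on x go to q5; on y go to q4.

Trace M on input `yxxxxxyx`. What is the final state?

q0 --y--> q1
q1 --x--> q2
q2 --x--> q5
q5 --x--> q5
q5 --x--> q5
q5 --x--> q5
q5 --y--> q4
q4 --x--> q3

q3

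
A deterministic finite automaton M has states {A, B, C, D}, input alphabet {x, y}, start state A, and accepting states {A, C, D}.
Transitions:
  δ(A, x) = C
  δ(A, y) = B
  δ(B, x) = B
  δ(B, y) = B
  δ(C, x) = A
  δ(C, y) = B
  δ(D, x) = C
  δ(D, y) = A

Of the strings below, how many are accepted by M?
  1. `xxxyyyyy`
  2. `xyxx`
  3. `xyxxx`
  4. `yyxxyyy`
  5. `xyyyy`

0

`xxxyyyyy`: rejected
`xyxx`: rejected
`xyxxx`: rejected
`yyxxyyy`: rejected
`xyyyy`: rejected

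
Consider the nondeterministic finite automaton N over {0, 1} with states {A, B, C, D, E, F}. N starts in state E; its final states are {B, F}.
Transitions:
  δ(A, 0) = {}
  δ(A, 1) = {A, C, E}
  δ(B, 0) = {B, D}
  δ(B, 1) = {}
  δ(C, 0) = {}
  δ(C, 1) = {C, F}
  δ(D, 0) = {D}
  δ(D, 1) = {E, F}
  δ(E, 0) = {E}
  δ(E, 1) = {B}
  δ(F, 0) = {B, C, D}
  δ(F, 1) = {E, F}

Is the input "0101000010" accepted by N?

Start: {E}
read 0: {E}
read 1: {B}
read 0: {B, D}
read 1: {E, F}
read 0: {B, C, D, E}
read 0: {B, D, E}
read 0: {B, D, E}
read 0: {B, D, E}
read 1: {B, E, F}
read 0: {B, C, D, E}
Reachable ∩ accepting = {B} — nonempty.

accepted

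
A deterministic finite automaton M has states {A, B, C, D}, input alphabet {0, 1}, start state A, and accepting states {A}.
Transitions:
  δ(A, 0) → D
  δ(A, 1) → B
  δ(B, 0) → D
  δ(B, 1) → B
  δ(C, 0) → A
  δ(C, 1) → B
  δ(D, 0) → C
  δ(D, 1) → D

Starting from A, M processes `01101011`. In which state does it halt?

A --0--> D
D --1--> D
D --1--> D
D --0--> C
C --1--> B
B --0--> D
D --1--> D
D --1--> D

D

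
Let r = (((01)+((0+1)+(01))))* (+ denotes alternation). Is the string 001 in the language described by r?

Split into 3 pieces 0 · 0 · 1; each matches ((01)+((0+1)+(01))).

yes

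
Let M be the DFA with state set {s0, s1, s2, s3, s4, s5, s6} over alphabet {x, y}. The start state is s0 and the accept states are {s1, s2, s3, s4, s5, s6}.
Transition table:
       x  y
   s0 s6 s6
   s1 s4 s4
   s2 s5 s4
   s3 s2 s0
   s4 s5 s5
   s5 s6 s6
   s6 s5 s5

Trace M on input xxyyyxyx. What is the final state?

s0 --x--> s6
s6 --x--> s5
s5 --y--> s6
s6 --y--> s5
s5 --y--> s6
s6 --x--> s5
s5 --y--> s6
s6 --x--> s5

s5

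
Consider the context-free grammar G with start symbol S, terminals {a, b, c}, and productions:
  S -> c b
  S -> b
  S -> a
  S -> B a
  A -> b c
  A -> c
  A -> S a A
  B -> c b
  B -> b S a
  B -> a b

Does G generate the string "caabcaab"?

no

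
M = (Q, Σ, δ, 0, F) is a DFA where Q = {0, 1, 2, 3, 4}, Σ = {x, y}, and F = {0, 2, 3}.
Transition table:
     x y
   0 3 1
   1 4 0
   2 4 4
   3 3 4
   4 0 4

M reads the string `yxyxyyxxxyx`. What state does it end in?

0

0 --y--> 1
1 --x--> 4
4 --y--> 4
4 --x--> 0
0 --y--> 1
1 --y--> 0
0 --x--> 3
3 --x--> 3
3 --x--> 3
3 --y--> 4
4 --x--> 0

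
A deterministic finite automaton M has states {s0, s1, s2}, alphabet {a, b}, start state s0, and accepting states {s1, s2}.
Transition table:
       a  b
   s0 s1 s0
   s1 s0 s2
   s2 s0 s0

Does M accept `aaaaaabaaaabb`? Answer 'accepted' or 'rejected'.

rejected

s0 --a--> s1
s1 --a--> s0
s0 --a--> s1
s1 --a--> s0
s0 --a--> s1
s1 --a--> s0
s0 --b--> s0
s0 --a--> s1
s1 --a--> s0
s0 --a--> s1
s1 --a--> s0
s0 --b--> s0
s0 --b--> s0
End in state s0, which is not an accepting state.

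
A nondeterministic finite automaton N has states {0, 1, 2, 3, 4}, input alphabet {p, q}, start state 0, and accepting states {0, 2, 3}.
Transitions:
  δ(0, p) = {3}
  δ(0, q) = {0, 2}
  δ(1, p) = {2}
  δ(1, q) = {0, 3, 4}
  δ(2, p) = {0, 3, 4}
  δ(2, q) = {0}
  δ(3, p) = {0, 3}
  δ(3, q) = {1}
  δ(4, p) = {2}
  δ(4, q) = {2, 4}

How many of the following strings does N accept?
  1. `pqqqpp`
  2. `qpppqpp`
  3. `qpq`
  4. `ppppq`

`pqqqpp`: accepted
`qpppqpp`: accepted
`qpq`: accepted
`ppppq`: accepted

4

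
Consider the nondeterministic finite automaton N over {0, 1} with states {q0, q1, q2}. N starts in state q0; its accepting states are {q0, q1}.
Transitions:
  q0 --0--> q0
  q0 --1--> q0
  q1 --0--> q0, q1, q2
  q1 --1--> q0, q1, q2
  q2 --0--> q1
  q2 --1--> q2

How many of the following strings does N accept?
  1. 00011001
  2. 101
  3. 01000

3

00011001: accepted
101: accepted
01000: accepted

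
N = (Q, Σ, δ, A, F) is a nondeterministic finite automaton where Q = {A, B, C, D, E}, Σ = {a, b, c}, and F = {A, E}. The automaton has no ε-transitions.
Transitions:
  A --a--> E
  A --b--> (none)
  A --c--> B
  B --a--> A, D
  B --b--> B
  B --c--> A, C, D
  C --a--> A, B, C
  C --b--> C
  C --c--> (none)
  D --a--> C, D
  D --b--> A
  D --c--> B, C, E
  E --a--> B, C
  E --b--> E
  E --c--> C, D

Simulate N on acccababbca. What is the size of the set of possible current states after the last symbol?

Start: {A}
read a: {E}
read c: {C, D}
read c: {B, C, E}
read c: {A, C, D}
read a: {A, B, C, D, E}
read b: {A, B, C, E}
read a: {A, B, C, D, E}
read b: {A, B, C, E}
read b: {B, C, E}
read c: {A, C, D}
read a: {A, B, C, D, E}
Final reachable set {A, B, C, D, E} has 5 states.

5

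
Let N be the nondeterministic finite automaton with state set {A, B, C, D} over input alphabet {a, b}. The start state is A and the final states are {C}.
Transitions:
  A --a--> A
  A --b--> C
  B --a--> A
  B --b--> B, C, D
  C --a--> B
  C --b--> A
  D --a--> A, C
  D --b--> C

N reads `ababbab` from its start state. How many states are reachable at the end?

4

Start: {A}
read a: {A}
read b: {C}
read a: {B}
read b: {B, C, D}
read b: {A, B, C, D}
read a: {A, B, C}
read b: {A, B, C, D}
Final reachable set {A, B, C, D} has 4 states.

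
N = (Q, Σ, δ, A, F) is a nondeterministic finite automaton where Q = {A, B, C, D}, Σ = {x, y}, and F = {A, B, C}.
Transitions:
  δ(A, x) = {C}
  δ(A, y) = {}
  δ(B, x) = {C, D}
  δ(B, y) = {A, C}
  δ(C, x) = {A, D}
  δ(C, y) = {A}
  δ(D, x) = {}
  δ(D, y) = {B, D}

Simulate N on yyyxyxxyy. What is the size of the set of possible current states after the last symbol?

Start: {A}
read y: {}
The reachable set is empty and stays empty for the remaining 8 symbols.
Final reachable set {} has 0 states.

0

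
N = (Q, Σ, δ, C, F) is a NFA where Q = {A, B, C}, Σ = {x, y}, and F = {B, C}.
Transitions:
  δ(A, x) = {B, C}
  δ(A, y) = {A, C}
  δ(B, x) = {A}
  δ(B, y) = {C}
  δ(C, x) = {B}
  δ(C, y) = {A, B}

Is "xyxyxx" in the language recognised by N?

rejected

Start: {C}
read x: {B}
read y: {C}
read x: {B}
read y: {C}
read x: {B}
read x: {A}
Reachable ∩ accepting = {} — empty.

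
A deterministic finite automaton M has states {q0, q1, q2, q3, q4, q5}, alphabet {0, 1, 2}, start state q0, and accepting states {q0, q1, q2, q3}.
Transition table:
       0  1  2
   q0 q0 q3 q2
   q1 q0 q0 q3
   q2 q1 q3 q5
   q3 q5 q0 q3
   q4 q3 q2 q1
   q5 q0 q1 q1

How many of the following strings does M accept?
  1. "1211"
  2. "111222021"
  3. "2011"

3

"1211": accepted
"111222021": accepted
"2011": accepted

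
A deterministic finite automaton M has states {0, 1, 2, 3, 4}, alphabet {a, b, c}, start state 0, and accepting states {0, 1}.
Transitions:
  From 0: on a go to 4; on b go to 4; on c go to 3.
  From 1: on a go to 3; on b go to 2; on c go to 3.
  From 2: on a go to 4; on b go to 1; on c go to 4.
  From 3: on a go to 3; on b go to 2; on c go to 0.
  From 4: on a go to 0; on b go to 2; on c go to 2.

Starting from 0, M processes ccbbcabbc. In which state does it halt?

4

0 --c--> 3
3 --c--> 0
0 --b--> 4
4 --b--> 2
2 --c--> 4
4 --a--> 0
0 --b--> 4
4 --b--> 2
2 --c--> 4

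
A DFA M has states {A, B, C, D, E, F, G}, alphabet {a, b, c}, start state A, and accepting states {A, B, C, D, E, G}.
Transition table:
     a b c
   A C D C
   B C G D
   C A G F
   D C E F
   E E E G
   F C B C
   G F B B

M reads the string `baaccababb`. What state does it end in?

G

A --b--> D
D --a--> C
C --a--> A
A --c--> C
C --c--> F
F --a--> C
C --b--> G
G --a--> F
F --b--> B
B --b--> G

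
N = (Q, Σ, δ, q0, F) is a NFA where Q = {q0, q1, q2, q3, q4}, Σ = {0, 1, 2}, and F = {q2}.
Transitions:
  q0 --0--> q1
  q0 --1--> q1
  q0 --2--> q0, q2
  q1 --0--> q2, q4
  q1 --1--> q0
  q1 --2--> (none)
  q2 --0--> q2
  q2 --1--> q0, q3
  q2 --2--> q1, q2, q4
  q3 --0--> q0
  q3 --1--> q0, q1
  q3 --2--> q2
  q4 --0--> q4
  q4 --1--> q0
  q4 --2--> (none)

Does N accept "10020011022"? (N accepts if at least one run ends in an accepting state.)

Start: {q0}
read 1: {q1}
read 0: {q2, q4}
read 0: {q2, q4}
read 2: {q1, q2, q4}
read 0: {q2, q4}
read 0: {q2, q4}
read 1: {q0, q3}
read 1: {q0, q1}
read 0: {q1, q2, q4}
read 2: {q1, q2, q4}
read 2: {q1, q2, q4}
Reachable ∩ accepting = {q2} — nonempty.

accepted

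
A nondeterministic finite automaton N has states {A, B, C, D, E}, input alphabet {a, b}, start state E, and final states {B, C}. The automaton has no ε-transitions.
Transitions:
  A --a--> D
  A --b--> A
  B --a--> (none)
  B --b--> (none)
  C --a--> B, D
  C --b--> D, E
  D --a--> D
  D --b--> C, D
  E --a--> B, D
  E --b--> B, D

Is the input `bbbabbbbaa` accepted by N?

Start: {E}
read b: {B, D}
read b: {C, D}
read b: {C, D, E}
read a: {B, D}
read b: {C, D}
read b: {C, D, E}
read b: {B, C, D, E}
read b: {B, C, D, E}
read a: {B, D}
read a: {D}
Reachable ∩ accepting = {} — empty.

rejected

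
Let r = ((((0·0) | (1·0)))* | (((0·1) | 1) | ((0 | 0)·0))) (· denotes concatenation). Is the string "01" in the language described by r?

The right alternative (((0·1)|1)|((0|0)·0)) matches 01.

yes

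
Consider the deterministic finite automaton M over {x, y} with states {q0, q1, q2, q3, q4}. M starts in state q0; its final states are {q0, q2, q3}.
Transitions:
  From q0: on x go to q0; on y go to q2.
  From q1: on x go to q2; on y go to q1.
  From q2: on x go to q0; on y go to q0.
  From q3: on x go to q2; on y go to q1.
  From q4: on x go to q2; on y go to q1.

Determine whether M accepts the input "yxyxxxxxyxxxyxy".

q0 --y--> q2
q2 --x--> q0
q0 --y--> q2
q2 --x--> q0
q0 --x--> q0
q0 --x--> q0
q0 --x--> q0
q0 --x--> q0
q0 --y--> q2
q2 --x--> q0
q0 --x--> q0
q0 --x--> q0
q0 --y--> q2
q2 --x--> q0
q0 --y--> q2
End in state q2, which is an accepting state.

accepted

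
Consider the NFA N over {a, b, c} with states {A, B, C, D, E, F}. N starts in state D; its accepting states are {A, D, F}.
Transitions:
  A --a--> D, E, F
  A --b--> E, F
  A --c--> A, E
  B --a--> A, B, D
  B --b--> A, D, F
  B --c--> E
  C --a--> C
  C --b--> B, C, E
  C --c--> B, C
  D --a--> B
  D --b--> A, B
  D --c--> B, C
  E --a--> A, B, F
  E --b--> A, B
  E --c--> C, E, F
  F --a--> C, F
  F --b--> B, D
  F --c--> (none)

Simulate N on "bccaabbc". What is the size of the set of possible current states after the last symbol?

5

Start: {D}
read b: {A, B}
read c: {A, E}
read c: {A, C, E, F}
read a: {A, B, C, D, E, F}
read a: {A, B, C, D, E, F}
read b: {A, B, C, D, E, F}
read b: {A, B, C, D, E, F}
read c: {A, B, C, E, F}
Final reachable set {A, B, C, E, F} has 5 states.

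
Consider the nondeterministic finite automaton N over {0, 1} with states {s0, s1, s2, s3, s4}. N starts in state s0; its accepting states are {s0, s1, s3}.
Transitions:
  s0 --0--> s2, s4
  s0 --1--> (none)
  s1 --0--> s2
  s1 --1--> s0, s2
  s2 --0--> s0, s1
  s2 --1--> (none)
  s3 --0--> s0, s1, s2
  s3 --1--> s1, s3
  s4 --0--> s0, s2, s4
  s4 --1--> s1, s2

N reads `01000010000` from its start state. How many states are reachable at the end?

4

Start: {s0}
read 0: {s2, s4}
read 1: {s1, s2}
read 0: {s0, s1, s2}
read 0: {s0, s1, s2, s4}
read 0: {s0, s1, s2, s4}
read 0: {s0, s1, s2, s4}
read 1: {s0, s1, s2}
read 0: {s0, s1, s2, s4}
read 0: {s0, s1, s2, s4}
read 0: {s0, s1, s2, s4}
read 0: {s0, s1, s2, s4}
Final reachable set {s0, s1, s2, s4} has 4 states.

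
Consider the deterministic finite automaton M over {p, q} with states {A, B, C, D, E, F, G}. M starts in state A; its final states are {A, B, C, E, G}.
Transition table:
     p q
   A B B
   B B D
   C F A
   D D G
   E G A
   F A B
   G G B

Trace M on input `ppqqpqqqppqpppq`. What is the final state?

A --p--> B
B --p--> B
B --q--> D
D --q--> G
G --p--> G
G --q--> B
B --q--> D
D --q--> G
G --p--> G
G --p--> G
G --q--> B
B --p--> B
B --p--> B
B --p--> B
B --q--> D

D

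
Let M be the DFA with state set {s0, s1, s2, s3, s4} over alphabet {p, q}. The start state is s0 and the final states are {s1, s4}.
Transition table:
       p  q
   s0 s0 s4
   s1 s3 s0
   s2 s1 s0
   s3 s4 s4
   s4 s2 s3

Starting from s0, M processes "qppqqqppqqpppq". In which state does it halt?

s0 --q--> s4
s4 --p--> s2
s2 --p--> s1
s1 --q--> s0
s0 --q--> s4
s4 --q--> s3
s3 --p--> s4
s4 --p--> s2
s2 --q--> s0
s0 --q--> s4
s4 --p--> s2
s2 --p--> s1
s1 --p--> s3
s3 --q--> s4

s4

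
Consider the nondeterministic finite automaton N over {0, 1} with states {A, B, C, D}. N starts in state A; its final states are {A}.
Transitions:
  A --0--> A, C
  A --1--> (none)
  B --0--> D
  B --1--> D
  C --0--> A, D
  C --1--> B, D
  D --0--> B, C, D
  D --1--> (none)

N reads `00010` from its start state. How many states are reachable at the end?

Start: {A}
read 0: {A, C}
read 0: {A, C, D}
read 0: {A, B, C, D}
read 1: {B, D}
read 0: {B, C, D}
Final reachable set {B, C, D} has 3 states.

3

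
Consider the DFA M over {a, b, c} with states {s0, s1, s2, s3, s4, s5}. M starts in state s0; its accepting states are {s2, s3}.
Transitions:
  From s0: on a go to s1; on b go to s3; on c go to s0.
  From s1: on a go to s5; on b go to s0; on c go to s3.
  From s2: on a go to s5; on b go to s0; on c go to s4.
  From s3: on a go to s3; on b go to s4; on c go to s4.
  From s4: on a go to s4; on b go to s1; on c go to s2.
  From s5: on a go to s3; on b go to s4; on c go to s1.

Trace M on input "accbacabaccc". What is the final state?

s0 --a--> s1
s1 --c--> s3
s3 --c--> s4
s4 --b--> s1
s1 --a--> s5
s5 --c--> s1
s1 --a--> s5
s5 --b--> s4
s4 --a--> s4
s4 --c--> s2
s2 --c--> s4
s4 --c--> s2

s2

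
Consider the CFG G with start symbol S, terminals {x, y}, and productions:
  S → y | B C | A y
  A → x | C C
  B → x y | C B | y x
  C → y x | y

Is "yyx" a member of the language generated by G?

no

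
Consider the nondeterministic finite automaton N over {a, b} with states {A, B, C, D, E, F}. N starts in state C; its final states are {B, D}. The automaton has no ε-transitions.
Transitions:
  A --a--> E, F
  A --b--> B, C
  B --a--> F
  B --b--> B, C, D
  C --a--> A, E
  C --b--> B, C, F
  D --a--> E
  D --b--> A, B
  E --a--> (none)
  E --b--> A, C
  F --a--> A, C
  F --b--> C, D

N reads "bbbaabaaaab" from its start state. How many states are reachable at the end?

Start: {C}
read b: {B, C, F}
read b: {B, C, D, F}
read b: {A, B, C, D, F}
read a: {A, C, E, F}
read a: {A, C, E, F}
read b: {A, B, C, D, F}
read a: {A, C, E, F}
read a: {A, C, E, F}
read a: {A, C, E, F}
read a: {A, C, E, F}
read b: {A, B, C, D, F}
Final reachable set {A, B, C, D, F} has 5 states.

5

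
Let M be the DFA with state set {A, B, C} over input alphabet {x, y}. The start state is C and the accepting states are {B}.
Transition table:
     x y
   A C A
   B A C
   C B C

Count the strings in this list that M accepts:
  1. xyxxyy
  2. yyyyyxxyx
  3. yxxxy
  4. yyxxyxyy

xyxxyy: rejected
yyyyyxxyx: rejected
yxxxy: rejected
yyxxyxyy: rejected

0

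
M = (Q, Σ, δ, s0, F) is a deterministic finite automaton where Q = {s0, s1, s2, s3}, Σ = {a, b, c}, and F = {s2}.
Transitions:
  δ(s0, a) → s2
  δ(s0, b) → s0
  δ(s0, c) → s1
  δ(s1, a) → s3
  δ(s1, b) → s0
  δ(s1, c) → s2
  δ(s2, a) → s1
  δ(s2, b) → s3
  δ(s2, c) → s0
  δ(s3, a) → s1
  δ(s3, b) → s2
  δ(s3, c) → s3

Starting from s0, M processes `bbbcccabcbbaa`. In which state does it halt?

s0 --b--> s0
s0 --b--> s0
s0 --b--> s0
s0 --c--> s1
s1 --c--> s2
s2 --c--> s0
s0 --a--> s2
s2 --b--> s3
s3 --c--> s3
s3 --b--> s2
s2 --b--> s3
s3 --a--> s1
s1 --a--> s3

s3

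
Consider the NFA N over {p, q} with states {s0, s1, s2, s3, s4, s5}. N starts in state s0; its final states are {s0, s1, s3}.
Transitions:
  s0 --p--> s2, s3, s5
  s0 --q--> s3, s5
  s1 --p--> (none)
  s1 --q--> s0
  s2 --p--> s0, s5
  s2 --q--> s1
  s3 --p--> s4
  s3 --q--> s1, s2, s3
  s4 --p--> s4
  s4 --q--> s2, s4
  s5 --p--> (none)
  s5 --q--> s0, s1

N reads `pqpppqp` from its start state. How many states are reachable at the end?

5

Start: {s0}
read p: {s2, s3, s5}
read q: {s0, s1, s2, s3}
read p: {s0, s2, s3, s4, s5}
read p: {s0, s2, s3, s4, s5}
read p: {s0, s2, s3, s4, s5}
read q: {s0, s1, s2, s3, s4, s5}
read p: {s0, s2, s3, s4, s5}
Final reachable set {s0, s2, s3, s4, s5} has 5 states.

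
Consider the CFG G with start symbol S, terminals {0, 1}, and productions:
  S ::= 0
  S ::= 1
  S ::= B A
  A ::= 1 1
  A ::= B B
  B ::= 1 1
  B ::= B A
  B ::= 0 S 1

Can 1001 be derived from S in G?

no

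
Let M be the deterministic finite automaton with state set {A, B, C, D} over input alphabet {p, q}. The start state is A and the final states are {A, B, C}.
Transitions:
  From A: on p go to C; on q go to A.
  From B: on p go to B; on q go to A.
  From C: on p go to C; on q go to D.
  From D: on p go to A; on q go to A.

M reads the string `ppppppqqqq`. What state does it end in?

A --p--> C
C --p--> C
C --p--> C
C --p--> C
C --p--> C
C --p--> C
C --q--> D
D --q--> A
A --q--> A
A --q--> A

A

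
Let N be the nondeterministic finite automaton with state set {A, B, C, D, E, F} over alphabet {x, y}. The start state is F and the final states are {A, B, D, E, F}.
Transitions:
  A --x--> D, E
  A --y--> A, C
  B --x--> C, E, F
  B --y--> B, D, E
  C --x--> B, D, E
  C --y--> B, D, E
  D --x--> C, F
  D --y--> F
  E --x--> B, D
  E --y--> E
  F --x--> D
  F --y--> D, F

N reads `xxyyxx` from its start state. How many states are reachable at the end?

Start: {F}
read x: {D}
read x: {C, F}
read y: {B, D, E, F}
read y: {B, D, E, F}
read x: {B, C, D, E, F}
read x: {B, C, D, E, F}
Final reachable set {B, C, D, E, F} has 5 states.

5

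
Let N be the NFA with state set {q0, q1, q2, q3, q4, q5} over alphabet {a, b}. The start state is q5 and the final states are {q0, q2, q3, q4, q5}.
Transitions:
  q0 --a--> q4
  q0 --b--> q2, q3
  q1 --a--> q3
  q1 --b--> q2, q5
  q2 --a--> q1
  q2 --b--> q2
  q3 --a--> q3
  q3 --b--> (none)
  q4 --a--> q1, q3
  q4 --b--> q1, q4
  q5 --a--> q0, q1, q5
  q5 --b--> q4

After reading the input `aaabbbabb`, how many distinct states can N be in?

Start: {q5}
read a: {q0, q1, q5}
read a: {q0, q1, q3, q4, q5}
read a: {q0, q1, q3, q4, q5}
read b: {q1, q2, q3, q4, q5}
read b: {q1, q2, q4, q5}
read b: {q1, q2, q4, q5}
read a: {q0, q1, q3, q5}
read b: {q2, q3, q4, q5}
read b: {q1, q2, q4}
Final reachable set {q1, q2, q4} has 3 states.

3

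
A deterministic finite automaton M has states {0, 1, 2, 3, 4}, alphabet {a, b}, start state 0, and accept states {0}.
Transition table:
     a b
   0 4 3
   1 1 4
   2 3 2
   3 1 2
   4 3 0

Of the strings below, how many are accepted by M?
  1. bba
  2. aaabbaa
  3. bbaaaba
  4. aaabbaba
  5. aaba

bba: rejected
aaabbaa: rejected
bbaaaba: rejected
aaabbaba: rejected
aaba: rejected

0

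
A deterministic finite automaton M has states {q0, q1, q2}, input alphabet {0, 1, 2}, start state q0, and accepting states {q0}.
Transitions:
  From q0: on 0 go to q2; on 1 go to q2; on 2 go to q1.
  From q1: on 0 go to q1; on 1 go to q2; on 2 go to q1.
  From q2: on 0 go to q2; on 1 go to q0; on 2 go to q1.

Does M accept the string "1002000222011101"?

accepted

q0 --1--> q2
q2 --0--> q2
q2 --0--> q2
q2 --2--> q1
q1 --0--> q1
q1 --0--> q1
q1 --0--> q1
q1 --2--> q1
q1 --2--> q1
q1 --2--> q1
q1 --0--> q1
q1 --1--> q2
q2 --1--> q0
q0 --1--> q2
q2 --0--> q2
q2 --1--> q0
End in state q0, which is an accepting state.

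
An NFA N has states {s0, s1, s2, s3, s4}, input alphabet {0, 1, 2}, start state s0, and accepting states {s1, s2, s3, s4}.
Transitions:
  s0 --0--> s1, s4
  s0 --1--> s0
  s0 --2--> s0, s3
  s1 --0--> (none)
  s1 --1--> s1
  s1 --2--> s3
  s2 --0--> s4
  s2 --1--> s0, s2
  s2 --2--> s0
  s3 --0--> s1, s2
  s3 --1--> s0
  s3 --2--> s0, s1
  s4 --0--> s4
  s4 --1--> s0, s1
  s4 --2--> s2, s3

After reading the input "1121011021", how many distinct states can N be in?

2

Start: {s0}
read 1: {s0}
read 1: {s0}
read 2: {s0, s3}
read 1: {s0}
read 0: {s1, s4}
read 1: {s0, s1}
read 1: {s0, s1}
read 0: {s1, s4}
read 2: {s2, s3}
read 1: {s0, s2}
Final reachable set {s0, s2} has 2 states.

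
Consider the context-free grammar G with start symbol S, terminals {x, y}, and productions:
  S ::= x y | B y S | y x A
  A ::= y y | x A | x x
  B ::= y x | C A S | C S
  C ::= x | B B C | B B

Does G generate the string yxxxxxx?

S ⇒ yxA ⇒ yxxA ⇒ yxxxA ⇒ yxxxxA ⇒ yxxxxxx

yes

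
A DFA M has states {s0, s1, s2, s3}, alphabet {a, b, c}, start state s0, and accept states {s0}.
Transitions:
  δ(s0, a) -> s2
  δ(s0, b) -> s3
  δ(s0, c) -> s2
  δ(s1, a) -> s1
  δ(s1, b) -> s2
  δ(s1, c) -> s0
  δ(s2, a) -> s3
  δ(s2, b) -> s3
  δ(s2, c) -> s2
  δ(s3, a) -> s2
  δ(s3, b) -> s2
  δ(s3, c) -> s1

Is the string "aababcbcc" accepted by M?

s0 --a--> s2
s2 --a--> s3
s3 --b--> s2
s2 --a--> s3
s3 --b--> s2
s2 --c--> s2
s2 --b--> s3
s3 --c--> s1
s1 --c--> s0
End in state s0, which is an accepting state.

accepted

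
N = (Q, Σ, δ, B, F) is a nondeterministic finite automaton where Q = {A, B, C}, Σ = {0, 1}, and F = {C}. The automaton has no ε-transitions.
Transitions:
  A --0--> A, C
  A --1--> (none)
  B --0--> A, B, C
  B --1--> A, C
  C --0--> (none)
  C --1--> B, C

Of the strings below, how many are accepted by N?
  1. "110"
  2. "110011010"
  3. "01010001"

"110": accepted
"110011010": accepted
"01010001": accepted

3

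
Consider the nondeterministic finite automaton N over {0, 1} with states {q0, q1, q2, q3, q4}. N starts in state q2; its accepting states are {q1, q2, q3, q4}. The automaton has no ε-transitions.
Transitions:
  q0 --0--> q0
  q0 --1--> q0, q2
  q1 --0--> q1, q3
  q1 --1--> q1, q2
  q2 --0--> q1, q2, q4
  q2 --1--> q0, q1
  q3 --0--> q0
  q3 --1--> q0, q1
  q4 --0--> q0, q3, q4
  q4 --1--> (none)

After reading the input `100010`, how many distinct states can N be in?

5

Start: {q2}
read 1: {q0, q1}
read 0: {q0, q1, q3}
read 0: {q0, q1, q3}
read 0: {q0, q1, q3}
read 1: {q0, q1, q2}
read 0: {q0, q1, q2, q3, q4}
Final reachable set {q0, q1, q2, q3, q4} has 5 states.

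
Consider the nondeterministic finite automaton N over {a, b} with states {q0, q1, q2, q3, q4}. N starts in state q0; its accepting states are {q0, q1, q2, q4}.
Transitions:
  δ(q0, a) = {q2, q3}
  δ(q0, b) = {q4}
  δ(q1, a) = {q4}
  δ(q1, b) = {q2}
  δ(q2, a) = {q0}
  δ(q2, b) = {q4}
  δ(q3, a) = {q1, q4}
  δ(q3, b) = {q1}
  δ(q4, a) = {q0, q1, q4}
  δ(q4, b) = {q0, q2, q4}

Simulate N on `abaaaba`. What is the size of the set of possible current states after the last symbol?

5

Start: {q0}
read a: {q2, q3}
read b: {q1, q4}
read a: {q0, q1, q4}
read a: {q0, q1, q2, q3, q4}
read a: {q0, q1, q2, q3, q4}
read b: {q0, q1, q2, q4}
read a: {q0, q1, q2, q3, q4}
Final reachable set {q0, q1, q2, q3, q4} has 5 states.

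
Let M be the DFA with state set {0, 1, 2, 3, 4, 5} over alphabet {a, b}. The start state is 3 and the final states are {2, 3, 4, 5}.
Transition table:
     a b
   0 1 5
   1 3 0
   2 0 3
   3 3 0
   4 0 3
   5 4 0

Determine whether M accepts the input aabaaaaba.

rejected

3 --a--> 3
3 --a--> 3
3 --b--> 0
0 --a--> 1
1 --a--> 3
3 --a--> 3
3 --a--> 3
3 --b--> 0
0 --a--> 1
End in state 1, which is not an accepting state.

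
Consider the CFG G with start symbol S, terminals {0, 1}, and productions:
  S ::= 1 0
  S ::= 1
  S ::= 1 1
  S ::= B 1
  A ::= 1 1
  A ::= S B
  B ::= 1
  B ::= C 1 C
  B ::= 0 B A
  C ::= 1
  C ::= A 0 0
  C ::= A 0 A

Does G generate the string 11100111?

yes

S ⇒ B1 ⇒ C1C1 ⇒ A001C1 ⇒ SB001C1 ⇒ 11B001C1 ⇒ 111001C1 ⇒ 11100111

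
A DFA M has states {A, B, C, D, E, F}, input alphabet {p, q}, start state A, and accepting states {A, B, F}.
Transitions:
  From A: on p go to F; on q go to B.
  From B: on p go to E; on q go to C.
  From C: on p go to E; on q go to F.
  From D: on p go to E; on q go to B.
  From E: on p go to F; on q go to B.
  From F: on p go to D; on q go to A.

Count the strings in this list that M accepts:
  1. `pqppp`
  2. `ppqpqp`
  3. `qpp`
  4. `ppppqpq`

2

`pqppp`: rejected
`ppqpqp`: rejected
`qpp`: accepted
`ppppqpq`: accepted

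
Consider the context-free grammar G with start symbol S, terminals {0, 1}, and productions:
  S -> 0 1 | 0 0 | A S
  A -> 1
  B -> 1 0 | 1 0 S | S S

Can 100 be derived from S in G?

S ⇒ AS ⇒ 1S ⇒ 100

yes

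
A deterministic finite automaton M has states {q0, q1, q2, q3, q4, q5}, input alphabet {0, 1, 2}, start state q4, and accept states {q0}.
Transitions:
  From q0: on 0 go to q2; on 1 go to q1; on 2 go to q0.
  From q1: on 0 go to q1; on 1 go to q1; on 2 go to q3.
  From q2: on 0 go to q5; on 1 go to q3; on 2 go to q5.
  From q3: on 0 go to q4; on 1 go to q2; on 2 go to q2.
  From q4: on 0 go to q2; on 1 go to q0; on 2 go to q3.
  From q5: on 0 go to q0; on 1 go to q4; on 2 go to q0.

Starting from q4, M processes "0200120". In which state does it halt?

q5

q4 --0--> q2
q2 --2--> q5
q5 --0--> q0
q0 --0--> q2
q2 --1--> q3
q3 --2--> q2
q2 --0--> q5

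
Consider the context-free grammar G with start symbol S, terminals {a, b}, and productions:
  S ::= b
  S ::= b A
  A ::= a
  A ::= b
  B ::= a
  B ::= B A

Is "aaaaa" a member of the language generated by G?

no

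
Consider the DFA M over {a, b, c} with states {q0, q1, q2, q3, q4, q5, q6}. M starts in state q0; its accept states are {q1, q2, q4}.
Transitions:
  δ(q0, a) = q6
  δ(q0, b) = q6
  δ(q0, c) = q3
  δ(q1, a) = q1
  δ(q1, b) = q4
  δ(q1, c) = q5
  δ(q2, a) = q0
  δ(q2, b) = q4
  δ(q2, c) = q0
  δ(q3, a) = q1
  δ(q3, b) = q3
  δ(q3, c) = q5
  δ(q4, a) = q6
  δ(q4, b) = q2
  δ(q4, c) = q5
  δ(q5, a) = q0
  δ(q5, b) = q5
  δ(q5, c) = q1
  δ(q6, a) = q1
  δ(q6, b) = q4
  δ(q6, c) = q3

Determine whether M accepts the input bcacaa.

rejected

q0 --b--> q6
q6 --c--> q3
q3 --a--> q1
q1 --c--> q5
q5 --a--> q0
q0 --a--> q6
End in state q6, which is not an accepting state.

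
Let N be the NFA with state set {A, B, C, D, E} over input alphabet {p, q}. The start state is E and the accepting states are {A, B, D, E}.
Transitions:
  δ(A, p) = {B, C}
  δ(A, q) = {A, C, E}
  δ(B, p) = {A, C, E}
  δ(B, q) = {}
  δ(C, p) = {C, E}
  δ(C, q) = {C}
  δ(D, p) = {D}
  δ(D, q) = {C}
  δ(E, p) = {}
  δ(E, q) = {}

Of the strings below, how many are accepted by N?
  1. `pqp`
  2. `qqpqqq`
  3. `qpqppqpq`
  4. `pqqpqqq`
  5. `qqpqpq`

0

`pqp`: rejected
`qqpqqq`: rejected
`qpqppqpq`: rejected
`pqqpqqq`: rejected
`qqpqpq`: rejected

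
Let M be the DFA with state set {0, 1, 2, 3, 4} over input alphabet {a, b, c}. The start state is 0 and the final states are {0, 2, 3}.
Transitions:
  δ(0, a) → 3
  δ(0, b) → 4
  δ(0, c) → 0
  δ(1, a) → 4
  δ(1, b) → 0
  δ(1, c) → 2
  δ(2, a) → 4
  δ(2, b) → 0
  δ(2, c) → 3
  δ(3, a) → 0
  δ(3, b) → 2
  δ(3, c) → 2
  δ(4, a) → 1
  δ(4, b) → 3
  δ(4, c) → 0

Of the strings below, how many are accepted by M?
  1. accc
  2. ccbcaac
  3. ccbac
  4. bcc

accc: accepted
ccbcaac: accepted
ccbac: accepted
bcc: accepted

4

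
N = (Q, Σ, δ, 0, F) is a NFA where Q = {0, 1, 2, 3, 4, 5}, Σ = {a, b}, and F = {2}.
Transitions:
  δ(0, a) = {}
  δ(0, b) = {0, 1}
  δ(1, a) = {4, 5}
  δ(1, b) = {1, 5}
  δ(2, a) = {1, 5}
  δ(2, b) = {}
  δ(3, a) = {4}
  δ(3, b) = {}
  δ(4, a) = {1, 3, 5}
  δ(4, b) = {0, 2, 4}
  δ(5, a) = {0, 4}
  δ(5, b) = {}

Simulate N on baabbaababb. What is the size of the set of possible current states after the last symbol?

Start: {0}
read b: {0, 1}
read a: {4, 5}
read a: {0, 1, 3, 4, 5}
read b: {0, 1, 2, 4, 5}
read b: {0, 1, 2, 4, 5}
read a: {0, 1, 3, 4, 5}
read a: {0, 1, 3, 4, 5}
read b: {0, 1, 2, 4, 5}
read a: {0, 1, 3, 4, 5}
read b: {0, 1, 2, 4, 5}
read b: {0, 1, 2, 4, 5}
Final reachable set {0, 1, 2, 4, 5} has 5 states.

5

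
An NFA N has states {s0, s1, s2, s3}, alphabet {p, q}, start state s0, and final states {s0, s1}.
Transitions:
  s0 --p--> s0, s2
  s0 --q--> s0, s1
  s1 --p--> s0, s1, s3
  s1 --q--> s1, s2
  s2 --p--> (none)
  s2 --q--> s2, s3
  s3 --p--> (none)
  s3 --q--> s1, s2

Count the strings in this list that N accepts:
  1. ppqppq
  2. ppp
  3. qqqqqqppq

3

ppqppq: accepted
ppp: accepted
qqqqqqppq: accepted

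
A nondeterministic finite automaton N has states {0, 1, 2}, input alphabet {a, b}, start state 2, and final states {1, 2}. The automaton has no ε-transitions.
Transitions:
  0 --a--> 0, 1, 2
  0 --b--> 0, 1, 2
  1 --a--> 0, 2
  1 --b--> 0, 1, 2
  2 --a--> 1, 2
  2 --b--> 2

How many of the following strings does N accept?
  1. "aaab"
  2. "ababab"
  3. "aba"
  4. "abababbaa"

4

"aaab": accepted
"ababab": accepted
"aba": accepted
"abababbaa": accepted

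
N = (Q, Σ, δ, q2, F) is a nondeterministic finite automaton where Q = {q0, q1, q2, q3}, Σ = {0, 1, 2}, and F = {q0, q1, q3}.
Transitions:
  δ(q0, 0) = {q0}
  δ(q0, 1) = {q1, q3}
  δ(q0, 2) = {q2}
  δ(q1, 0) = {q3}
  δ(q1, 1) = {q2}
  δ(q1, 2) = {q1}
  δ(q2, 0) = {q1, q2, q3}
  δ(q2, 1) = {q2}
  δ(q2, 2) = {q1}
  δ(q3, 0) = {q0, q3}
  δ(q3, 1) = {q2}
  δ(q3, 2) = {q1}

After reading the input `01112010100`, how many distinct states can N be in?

Start: {q2}
read 0: {q1, q2, q3}
read 1: {q2}
read 1: {q2}
read 1: {q2}
read 2: {q1}
read 0: {q3}
read 1: {q2}
read 0: {q1, q2, q3}
read 1: {q2}
read 0: {q1, q2, q3}
read 0: {q0, q1, q2, q3}
Final reachable set {q0, q1, q2, q3} has 4 states.

4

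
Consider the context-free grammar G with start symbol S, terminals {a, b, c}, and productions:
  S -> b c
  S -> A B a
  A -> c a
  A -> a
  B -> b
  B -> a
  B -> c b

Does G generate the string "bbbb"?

no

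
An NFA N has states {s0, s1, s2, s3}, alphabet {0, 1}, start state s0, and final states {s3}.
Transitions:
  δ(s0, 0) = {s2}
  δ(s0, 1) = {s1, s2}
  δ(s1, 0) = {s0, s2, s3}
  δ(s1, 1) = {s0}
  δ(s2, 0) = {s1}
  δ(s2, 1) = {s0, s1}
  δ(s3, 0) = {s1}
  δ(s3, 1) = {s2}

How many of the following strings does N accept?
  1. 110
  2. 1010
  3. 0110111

2

110: accepted
1010: accepted
0110111: rejected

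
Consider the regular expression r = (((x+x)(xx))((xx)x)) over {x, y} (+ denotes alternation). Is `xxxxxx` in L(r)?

yes

Split as xxx·xxx: ((x+x)(xx)) matches xxx and ((xx)x) matches xxx.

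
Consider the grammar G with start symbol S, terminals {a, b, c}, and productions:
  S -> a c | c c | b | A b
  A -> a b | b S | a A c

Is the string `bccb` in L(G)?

yes

S ⇒ Ab ⇒ bSb ⇒ bccb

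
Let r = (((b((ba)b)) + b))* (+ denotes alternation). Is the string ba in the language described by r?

no

ba cannot be split into zero or more pieces each matching ((b((ba)b))+b).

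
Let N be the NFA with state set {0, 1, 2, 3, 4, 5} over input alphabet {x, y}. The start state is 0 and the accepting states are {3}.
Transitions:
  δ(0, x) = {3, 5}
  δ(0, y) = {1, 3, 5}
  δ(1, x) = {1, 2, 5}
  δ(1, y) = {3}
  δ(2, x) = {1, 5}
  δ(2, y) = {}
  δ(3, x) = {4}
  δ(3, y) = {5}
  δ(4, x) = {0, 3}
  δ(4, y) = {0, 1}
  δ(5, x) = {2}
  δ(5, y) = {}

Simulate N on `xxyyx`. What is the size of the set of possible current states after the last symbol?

4

Start: {0}
read x: {3, 5}
read x: {2, 4}
read y: {0, 1}
read y: {1, 3, 5}
read x: {1, 2, 4, 5}
Final reachable set {1, 2, 4, 5} has 4 states.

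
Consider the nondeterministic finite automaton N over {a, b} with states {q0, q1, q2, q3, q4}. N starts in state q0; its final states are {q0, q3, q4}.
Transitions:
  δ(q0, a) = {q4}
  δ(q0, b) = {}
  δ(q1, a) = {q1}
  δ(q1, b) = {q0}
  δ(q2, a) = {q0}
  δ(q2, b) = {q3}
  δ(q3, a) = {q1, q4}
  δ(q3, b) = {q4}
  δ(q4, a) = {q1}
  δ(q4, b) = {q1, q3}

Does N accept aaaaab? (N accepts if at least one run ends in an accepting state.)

accepted

Start: {q0}
read a: {q4}
read a: {q1}
read a: {q1}
read a: {q1}
read a: {q1}
read b: {q0}
Reachable ∩ accepting = {q0} — nonempty.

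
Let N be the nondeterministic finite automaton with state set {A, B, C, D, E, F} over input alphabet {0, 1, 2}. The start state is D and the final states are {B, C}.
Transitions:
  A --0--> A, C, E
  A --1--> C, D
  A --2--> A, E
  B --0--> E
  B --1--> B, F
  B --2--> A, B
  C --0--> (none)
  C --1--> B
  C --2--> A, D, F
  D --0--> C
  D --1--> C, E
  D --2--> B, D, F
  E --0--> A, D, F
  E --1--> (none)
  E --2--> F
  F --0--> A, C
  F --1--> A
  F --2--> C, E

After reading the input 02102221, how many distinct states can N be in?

Start: {D}
read 0: {C}
read 2: {A, D, F}
read 1: {A, C, D, E}
read 0: {A, C, D, E, F}
read 2: {A, B, C, D, E, F}
read 2: {A, B, C, D, E, F}
read 2: {A, B, C, D, E, F}
read 1: {A, B, C, D, E, F}
Final reachable set {A, B, C, D, E, F} has 6 states.

6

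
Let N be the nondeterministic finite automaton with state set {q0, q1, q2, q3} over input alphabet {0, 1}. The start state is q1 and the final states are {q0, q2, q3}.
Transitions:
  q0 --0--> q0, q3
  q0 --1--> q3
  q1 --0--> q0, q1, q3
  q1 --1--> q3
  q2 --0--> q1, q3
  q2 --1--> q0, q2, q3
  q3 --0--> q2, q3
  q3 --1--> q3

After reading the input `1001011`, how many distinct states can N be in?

Start: {q1}
read 1: {q3}
read 0: {q2, q3}
read 0: {q1, q2, q3}
read 1: {q0, q2, q3}
read 0: {q0, q1, q2, q3}
read 1: {q0, q2, q3}
read 1: {q0, q2, q3}
Final reachable set {q0, q2, q3} has 3 states.

3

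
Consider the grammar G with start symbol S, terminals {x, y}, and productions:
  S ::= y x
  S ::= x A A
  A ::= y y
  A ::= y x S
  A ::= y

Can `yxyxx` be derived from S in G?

no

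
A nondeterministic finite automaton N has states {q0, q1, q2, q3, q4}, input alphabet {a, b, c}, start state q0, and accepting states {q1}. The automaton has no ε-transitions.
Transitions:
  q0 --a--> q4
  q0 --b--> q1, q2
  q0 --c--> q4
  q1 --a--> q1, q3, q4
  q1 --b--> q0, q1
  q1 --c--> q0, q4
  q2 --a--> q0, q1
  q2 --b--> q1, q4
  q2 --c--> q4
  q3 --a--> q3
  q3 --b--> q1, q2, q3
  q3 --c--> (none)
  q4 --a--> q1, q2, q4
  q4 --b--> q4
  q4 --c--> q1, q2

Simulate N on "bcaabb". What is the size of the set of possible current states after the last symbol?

Start: {q0}
read b: {q1, q2}
read c: {q0, q4}
read a: {q1, q2, q4}
read a: {q0, q1, q2, q3, q4}
read b: {q0, q1, q2, q3, q4}
read b: {q0, q1, q2, q3, q4}
Final reachable set {q0, q1, q2, q3, q4} has 5 states.

5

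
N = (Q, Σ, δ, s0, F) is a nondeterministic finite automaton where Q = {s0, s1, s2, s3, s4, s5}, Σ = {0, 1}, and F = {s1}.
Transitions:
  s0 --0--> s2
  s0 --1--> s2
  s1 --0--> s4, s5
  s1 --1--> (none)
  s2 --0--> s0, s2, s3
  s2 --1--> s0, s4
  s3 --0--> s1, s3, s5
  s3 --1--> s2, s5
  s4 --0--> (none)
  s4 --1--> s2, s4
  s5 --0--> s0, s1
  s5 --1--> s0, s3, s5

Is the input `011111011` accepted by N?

Start: {s0}
read 0: {s2}
read 1: {s0, s4}
read 1: {s2, s4}
read 1: {s0, s2, s4}
read 1: {s0, s2, s4}
read 1: {s0, s2, s4}
read 0: {s0, s2, s3}
read 1: {s0, s2, s4, s5}
read 1: {s0, s2, s3, s4, s5}
Reachable ∩ accepting = {} — empty.

rejected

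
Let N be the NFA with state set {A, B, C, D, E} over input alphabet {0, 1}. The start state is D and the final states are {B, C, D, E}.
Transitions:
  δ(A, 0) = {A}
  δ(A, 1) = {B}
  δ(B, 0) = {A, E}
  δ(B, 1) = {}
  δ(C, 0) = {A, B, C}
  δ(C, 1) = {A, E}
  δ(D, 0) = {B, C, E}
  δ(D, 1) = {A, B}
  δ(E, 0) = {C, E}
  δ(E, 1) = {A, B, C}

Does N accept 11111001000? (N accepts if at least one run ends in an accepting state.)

Start: {D}
read 1: {A, B}
read 1: {B}
read 1: {}
The reachable set is empty and stays empty for the remaining 8 symbols.
Reachable ∩ accepting = {} — empty.

rejected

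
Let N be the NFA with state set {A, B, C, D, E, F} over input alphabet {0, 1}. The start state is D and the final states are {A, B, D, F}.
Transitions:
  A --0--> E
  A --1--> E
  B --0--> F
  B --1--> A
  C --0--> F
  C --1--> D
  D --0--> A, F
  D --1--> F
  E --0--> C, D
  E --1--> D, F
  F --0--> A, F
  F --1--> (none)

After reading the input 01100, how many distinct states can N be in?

3

Start: {D}
read 0: {A, F}
read 1: {E}
read 1: {D, F}
read 0: {A, F}
read 0: {A, E, F}
Final reachable set {A, E, F} has 3 states.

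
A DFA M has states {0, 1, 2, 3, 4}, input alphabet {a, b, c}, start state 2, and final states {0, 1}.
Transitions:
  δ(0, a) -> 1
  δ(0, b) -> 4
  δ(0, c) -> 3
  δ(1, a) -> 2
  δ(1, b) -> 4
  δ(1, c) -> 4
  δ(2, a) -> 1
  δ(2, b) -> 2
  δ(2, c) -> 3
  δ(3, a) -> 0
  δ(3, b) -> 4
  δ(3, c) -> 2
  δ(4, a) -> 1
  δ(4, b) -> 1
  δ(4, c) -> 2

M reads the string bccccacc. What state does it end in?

2

2 --b--> 2
2 --c--> 3
3 --c--> 2
2 --c--> 3
3 --c--> 2
2 --a--> 1
1 --c--> 4
4 --c--> 2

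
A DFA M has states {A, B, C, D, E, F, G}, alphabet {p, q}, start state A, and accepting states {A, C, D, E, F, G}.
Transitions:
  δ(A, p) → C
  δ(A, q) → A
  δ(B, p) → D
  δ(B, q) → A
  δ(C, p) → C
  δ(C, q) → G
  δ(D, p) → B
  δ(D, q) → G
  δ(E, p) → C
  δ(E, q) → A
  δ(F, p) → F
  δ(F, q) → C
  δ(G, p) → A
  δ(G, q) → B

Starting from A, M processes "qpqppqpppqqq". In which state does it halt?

A

A --q--> A
A --p--> C
C --q--> G
G --p--> A
A --p--> C
C --q--> G
G --p--> A
A --p--> C
C --p--> C
C --q--> G
G --q--> B
B --q--> A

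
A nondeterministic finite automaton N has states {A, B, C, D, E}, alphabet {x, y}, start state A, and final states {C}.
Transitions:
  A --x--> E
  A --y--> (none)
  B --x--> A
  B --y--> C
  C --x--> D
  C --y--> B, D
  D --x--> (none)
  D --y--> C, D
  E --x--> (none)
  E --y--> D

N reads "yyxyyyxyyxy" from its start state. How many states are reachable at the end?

0

Start: {A}
read y: {}
The reachable set is empty and stays empty for the remaining 10 symbols.
Final reachable set {} has 0 states.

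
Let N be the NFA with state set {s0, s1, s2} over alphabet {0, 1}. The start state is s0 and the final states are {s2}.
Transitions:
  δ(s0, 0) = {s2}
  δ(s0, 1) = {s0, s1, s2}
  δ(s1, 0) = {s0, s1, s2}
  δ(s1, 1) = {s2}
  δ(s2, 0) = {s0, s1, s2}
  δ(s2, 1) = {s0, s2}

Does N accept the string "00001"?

accepted

Start: {s0}
read 0: {s2}
read 0: {s0, s1, s2}
read 0: {s0, s1, s2}
read 0: {s0, s1, s2}
read 1: {s0, s1, s2}
Reachable ∩ accepting = {s2} — nonempty.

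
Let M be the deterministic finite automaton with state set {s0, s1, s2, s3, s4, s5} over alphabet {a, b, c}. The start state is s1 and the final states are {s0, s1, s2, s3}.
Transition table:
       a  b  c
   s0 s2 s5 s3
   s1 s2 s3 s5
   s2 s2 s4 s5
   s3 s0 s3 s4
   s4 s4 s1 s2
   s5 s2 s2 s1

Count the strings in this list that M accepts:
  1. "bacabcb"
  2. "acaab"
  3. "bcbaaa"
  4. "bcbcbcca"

"bacabcb": accepted
"acaab": rejected
"bcbaaa": accepted
"bcbcbcca": accepted

3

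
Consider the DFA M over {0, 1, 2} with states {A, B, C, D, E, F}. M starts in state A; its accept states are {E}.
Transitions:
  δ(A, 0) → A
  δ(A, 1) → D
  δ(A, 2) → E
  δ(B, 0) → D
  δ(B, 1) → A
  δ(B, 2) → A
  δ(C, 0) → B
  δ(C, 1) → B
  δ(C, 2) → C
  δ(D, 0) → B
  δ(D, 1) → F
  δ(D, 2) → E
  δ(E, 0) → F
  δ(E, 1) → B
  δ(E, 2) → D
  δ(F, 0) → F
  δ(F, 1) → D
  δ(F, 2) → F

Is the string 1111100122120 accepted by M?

rejected

A --1--> D
D --1--> F
F --1--> D
D --1--> F
F --1--> D
D --0--> B
B --0--> D
D --1--> F
F --2--> F
F --2--> F
F --1--> D
D --2--> E
E --0--> F
End in state F, which is not an accepting state.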